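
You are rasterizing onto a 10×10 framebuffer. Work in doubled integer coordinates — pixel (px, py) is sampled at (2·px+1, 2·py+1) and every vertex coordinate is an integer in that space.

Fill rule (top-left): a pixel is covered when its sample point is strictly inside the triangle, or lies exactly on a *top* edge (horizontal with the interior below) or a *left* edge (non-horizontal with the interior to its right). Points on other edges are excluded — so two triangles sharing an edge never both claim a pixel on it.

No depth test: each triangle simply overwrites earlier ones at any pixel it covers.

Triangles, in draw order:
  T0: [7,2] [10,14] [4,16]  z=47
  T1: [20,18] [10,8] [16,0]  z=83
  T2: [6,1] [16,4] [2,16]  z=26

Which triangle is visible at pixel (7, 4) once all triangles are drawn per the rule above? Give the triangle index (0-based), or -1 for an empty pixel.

T0:
  2·area = 78
  edge (7, 2)→(10, 14): d=(3,12) right/bottom  bias=-1
  edge (10, 14)→(4, 16): d=(-6,2) right/bottom  bias=-1
  edge (4, 16)→(7, 2): d=(3,-14) top-left  bias=+0
    (3,1)@(7, 3): e=[3,72,3] → █
    (4,1)@(9, 3): e=[-21,68,31] → ·
    (3,2)@(7, 5): e=[9,60,9] → █
    (4,2)@(9, 5): e=[-15,56,37] → ·
    (3,3)@(7, 7): e=[15,48,15] → █
    (4,3)@(9, 7): e=[-9,44,43] → ·
    (3,4)@(7, 9): e=[21,36,21] → █
    (4,4)@(9, 9): e=[-3,32,49] → ·
    (3,5)@(7, 11): e=[27,24,27] → █
    (4,5)@(9, 11): e=[3,20,55] → █
    (5,5)@(11, 11): e=[-21,16,83] → ·
    (9,5)@(19, 11): e=[-117,0,195] → ·  [on edge]
    (6,6)@(13, 13): e=[-39,0,117] → ·  [on edge]
    (3,7)@(7, 15): e=[39,0,39] → ·  [on edge]
    (0,8)@(1, 17): e=[117,0,-39] → ·  [on edge]
  covered (10 px):
    · · · · · · · · · ·
    · · · █ · · · · · ·
    · · · █ · · · · · ·
    · · · █ · · · · · ·
    · · · █ · · · · · ·
    · · · █ █ · · · · ·
    · · █ █ █ · · · · ·
    · · █ · · · · · · ·
    · · · · · · · · · ·
    · · · · · · · · · ·
T1:
  2·area = 140
  edge (20, 18)→(10, 8): d=(-10,-10) top-left  bias=+0
  edge (10, 8)→(16, 0): d=(6,-8) top-left  bias=+0
  edge (16, 0)→(20, 18): d=(4,18) right/bottom  bias=-1
    (1,0)@(3, 1): e=[0,-98,238] → ·  [on edge]
    (2,1)@(5, 3): e=[0,-70,210] → ·  [on edge]
    (7,1)@(15, 3): e=[100,10,30] → █
    (8,1)@(17, 3): e=[120,26,-6] → ·
    (3,2)@(7, 5): e=[0,-42,182] → ·  [on edge]
    (6,2)@(13, 5): e=[60,6,74] → █
    (8,2)@(17, 5): e=[100,38,2] → █
    (9,2)@(19, 5): e=[120,54,-34] → ·
    (4,3)@(9, 7): e=[0,-14,154] → ·  [on edge]
    (5,3)@(11, 7): e=[20,2,118] → █
    (9,3)@(19, 7): e=[100,66,-26] → ·
    (5,4)@(11, 9): e=[0,14,126] → █  [on edge]
    (6,5)@(13, 11): e=[0,42,98] → █  [on edge]
    (7,6)@(15, 13): e=[0,70,70] → █  [on edge]
    (8,7)@(17, 15): e=[0,98,42] → █  [on edge]
    (9,8)@(19, 17): e=[0,126,14] → █  [on edge]
  covered (20 px):
    · · · · · · · · · ·
    · · · · · · · █ · ·
    · · · · · · █ █ █ ·
    · · · · · █ █ █ █ ·
    · · · · · █ █ █ █ ·
    · · · · · · █ █ █ ·
    · · · · · · · █ █ ·
    · · · · · · · · █ █
    · · · · · · · · · █
    · · · · · · · · · ·
T2:
  2·area = 162
  edge (6, 1)→(16, 4): d=(10,3) right/bottom  bias=-1
  edge (16, 4)→(2, 16): d=(-14,12) right/bottom  bias=-1
  edge (2, 16)→(6, 1): d=(4,-15) top-left  bias=+0
    (3,1)@(7, 3): e=[17,122,23] → █
    (4,1)@(9, 3): e=[11,98,53] → █
    (5,1)@(11, 3): e=[5,74,83] → █
    (6,1)@(13, 3): e=[-1,50,113] → ·
    (2,2)@(5, 5): e=[43,118,1] → █
    (6,2)@(13, 5): e=[19,22,121] → █
    (7,2)@(15, 5): e=[13,-2,151] → ·
    (2,3)@(5, 7): e=[63,90,9] → █
    (6,3)@(13, 7): e=[39,-6,129] → ·
    (2,4)@(5, 9): e=[83,62,17] → █
    (5,4)@(11, 9): e=[65,-10,107] → ·
    (2,5)@(5, 11): e=[103,34,25] → █
  covered (20 px):
    · · · · · · · · · ·
    · · · █ █ █ · · · ·
    · · █ █ █ █ █ · · ·
    · · █ █ █ █ · · · ·
    · · █ █ █ · · · · ·
    · · █ █ · · · · · ·
    · █ █ · · · · · · ·
    · █ · · · · · · · ·
    · · · · · · · · · ·
    · · · · · · · · · ·

Z-buffer (winner per pixel, '.' = empty):
  . . . . . . . . . .
  . . . 2 2 2 . 1 . .
  . . 2 2 2 2 2 1 1 .
  . . 2 2 2 2 1 1 1 .
  . . 2 2 2 1 1 1 1 .
  . . 2 2 0 . 1 1 1 .
  . 2 2 0 0 . . 1 1 .
  . 2 0 . . . . . 1 1
  . . . . . . . . . 1
  . . . . . . . . . .

Result: 1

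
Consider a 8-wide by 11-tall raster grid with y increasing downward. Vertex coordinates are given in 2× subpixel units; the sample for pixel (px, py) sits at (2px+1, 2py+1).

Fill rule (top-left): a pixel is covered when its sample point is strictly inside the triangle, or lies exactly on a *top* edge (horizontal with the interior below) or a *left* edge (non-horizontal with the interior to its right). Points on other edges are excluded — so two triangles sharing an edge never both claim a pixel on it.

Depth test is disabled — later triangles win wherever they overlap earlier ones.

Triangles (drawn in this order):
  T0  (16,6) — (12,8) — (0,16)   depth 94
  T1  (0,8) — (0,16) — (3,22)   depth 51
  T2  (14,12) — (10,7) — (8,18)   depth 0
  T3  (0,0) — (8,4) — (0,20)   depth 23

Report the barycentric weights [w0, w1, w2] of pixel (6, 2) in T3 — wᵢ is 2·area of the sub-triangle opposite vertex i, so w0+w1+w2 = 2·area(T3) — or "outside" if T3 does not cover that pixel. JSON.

T0:
  2·area = 8  (B↔C swapped to make it positive)
  edge (16, 6)→(0, 16): d=(-16,10) right/bottom  bias=-1
  edge (0, 16)→(12, 8): d=(12,-8) top-left  bias=+0
  edge (12, 8)→(16, 6): d=(4,-2) top-left  bias=+0
    (5,4)@(11, 9): e=[2,4,2] → █
    (6,4)@(13, 9): e=[-18,20,6] → ·
    (5,5)@(11, 11): e=[-30,28,10] → ·
  covered (1 px):
    · · · · · · · ·
    · · · · · · · ·
    · · · · · · · ·
    · · · · · · · ·
    · · · · · █ · ·
    · · · · · · · ·
    · · · · · · · ·
    · · · · · · · ·
    · · · · · · · ·
    · · · · · · · ·
    · · · · · · · ·
T1:
  2·area = 24  (B↔C swapped to make it positive)
  edge (0, 8)→(3, 22): d=(3,14) right/bottom  bias=-1
  edge (3, 22)→(0, 16): d=(-3,-6) top-left  bias=+0
  edge (0, 16)→(0, 8): d=(0,-8) top-left  bias=+0
    (0,6)@(1, 13): e=[1,15,8] → █
    (1,6)@(3, 13): e=[-27,27,24] → ·
    (0,7)@(1, 15): e=[7,9,8] → █
    (1,7)@(3, 15): e=[-21,21,24] → ·
    (0,8)@(1, 17): e=[13,3,8] → █
    (1,8)@(3, 17): e=[-15,15,24] → ·
    (0,9)@(1, 19): e=[19,-3,8] → ·
  covered (3 px):
    · · · · · · · ·
    · · · · · · · ·
    · · · · · · · ·
    · · · · · · · ·
    · · · · · · · ·
    · · · · · · · ·
    █ · · · · · · ·
    █ · · · · · · ·
    █ · · · · · · ·
    · · · · · · · ·
    · · · · · · · ·
T2:
  2·area = 54  (B↔C swapped to make it positive)
  edge (14, 12)→(8, 18): d=(-6,6) right/bottom  bias=-1
  edge (8, 18)→(10, 7): d=(2,-11) top-left  bias=+0
  edge (10, 7)→(14, 12): d=(4,5) right/bottom  bias=-1
    (5,4)@(11, 9): e=[36,15,3] → █
    (6,4)@(13, 9): e=[24,37,-7] → ·
    (5,5)@(11, 11): e=[24,19,11] → █
    (6,5)@(13, 11): e=[12,41,1] → █
    (7,5)@(15, 11): e=[0,63,-9] → ·  [on edge]
    (4,6)@(9, 13): e=[24,1,29] → █
    (6,6)@(13, 13): e=[0,45,9] → ·  [on edge]
    (4,7)@(9, 15): e=[12,5,37] → █
    (5,7)@(11, 15): e=[0,27,27] → ·  [on edge]
    (4,8)@(9, 17): e=[0,9,45] → ·  [on edge]
    (3,9)@(7, 19): e=[0,-9,63] → ·  [on edge]
    (2,10)@(5, 21): e=[0,-27,81] → ·  [on edge]
  covered (6 px):
    · · · · · · · ·
    · · · · · · · ·
    · · · · · · · ·
    · · · · · · · ·
    · · · · · █ · ·
    · · · · · █ █ ·
    · · · · █ █ · ·
    · · · · █ · · ·
    · · · · · · · ·
    · · · · · · · ·
    · · · · · · · ·
T3:
  2·area = 160
  edge (0, 0)→(8, 4): d=(8,4) right/bottom  bias=-1
  edge (8, 4)→(0, 20): d=(-8,16) right/bottom  bias=-1
  edge (0, 20)→(0, 0): d=(0,-20) top-left  bias=+0
    (0,0)@(1, 1): e=[4,136,20] → █
    (1,0)@(3, 1): e=[-4,104,60] → ·
    (0,1)@(1, 3): e=[20,120,20] → █
    (1,1)@(3, 3): e=[12,88,60] → █
    (2,1)@(5, 3): e=[4,56,100] → █
    (3,1)@(7, 3): e=[-4,24,140] → ·
    (0,2)@(1, 5): e=[36,104,20] → █
    (3,2)@(7, 5): e=[12,8,140] → █
    (4,2)@(9, 5): e=[4,-24,180] → ·
    (0,3)@(1, 7): e=[52,88,20] → █
    (3,3)@(7, 7): e=[28,-8,140] → ·
    (0,4)@(1, 9): e=[68,72,20] → █
  covered (20 px):
    █ · · · · · · ·
    █ █ █ · · · · ·
    █ █ █ █ · · · ·
    █ █ █ · · · · ·
    █ █ █ · · · · ·
    █ █ · · · · · ·
    █ █ · · · · · ·
    █ · · · · · · ·
    █ · · · · · · ·
    · · · · · · · ·
    · · · · · · · ·

Result: "outside"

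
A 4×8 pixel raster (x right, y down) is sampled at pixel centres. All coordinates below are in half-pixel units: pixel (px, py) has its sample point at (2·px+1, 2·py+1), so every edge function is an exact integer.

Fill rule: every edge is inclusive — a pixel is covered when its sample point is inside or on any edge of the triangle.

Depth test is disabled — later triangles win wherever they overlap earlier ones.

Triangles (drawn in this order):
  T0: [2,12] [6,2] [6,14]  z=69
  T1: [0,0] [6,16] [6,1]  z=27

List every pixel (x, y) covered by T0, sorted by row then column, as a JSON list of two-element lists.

T0:
  2·area = 48
  edge (2, 12)→(6, 2): d=(4,-10) inclusive
  edge (6, 2)→(6, 14): d=(0,12) inclusive
  edge (6, 14)→(2, 12): d=(-4,-2) inclusive
    (2,2)@(5, 5): e=[2,12,34] → █
    (3,2)@(7, 5): e=[22,-12,38] → ·
    (2,3)@(5, 7): e=[10,12,26] → █
    (3,3)@(7, 7): e=[30,-12,30] → ·
    (2,4)@(5, 9): e=[18,12,18] → █
    (3,4)@(7, 9): e=[38,-12,22] → ·
    (1,5)@(3, 11): e=[6,36,6] → █
    (3,5)@(7, 11): e=[46,-12,14] → ·
    (1,6)@(3, 13): e=[14,36,-2] → ·
    (2,6)@(5, 13): e=[34,12,2] → █
    (3,6)@(7, 13): e=[54,-12,6] → ·
    (2,7)@(5, 15): e=[42,12,-6] → ·
  covered (6 px):
    · · · ·
    · · · ·
    · · █ ·
    · · █ ·
    · · █ ·
    · █ █ ·
    · · █ ·
    · · · ·
T1:
  2·area = 90  (B↔C swapped to make it positive)
  edge (0, 0)→(6, 1): d=(6,1) inclusive
  edge (6, 1)→(6, 16): d=(0,15) inclusive
  edge (6, 16)→(0, 0): d=(-6,-16) inclusive
    (0,0)@(1, 1): e=[5,75,10] → █
    (1,0)@(3, 1): e=[3,45,42] → █
    (2,0)@(5, 1): e=[1,15,74] → █
    (3,0)@(7, 1): e=[-1,-15,106] → ·
    (0,1)@(1, 3): e=[17,75,-2] → ·
    (1,1)@(3, 3): e=[15,45,30] → █
    (3,1)@(7, 3): e=[11,-15,94] → ·
    (1,2)@(3, 5): e=[27,45,18] → █
    (3,2)@(7, 5): e=[23,-15,82] → ·
    (1,3)@(3, 7): e=[39,45,6] → █
    (3,3)@(7, 7): e=[35,-15,70] → ·
    (1,4)@(3, 9): e=[51,45,-6] → ·
  covered (12 px):
    █ █ █ ·
    · █ █ ·
    · █ █ ·
    · █ █ ·
    · · █ ·
    · · █ ·
    · · █ ·
    · · · ·

Answer: [[2,2],[2,3],[2,4],[1,5],[2,5],[2,6]]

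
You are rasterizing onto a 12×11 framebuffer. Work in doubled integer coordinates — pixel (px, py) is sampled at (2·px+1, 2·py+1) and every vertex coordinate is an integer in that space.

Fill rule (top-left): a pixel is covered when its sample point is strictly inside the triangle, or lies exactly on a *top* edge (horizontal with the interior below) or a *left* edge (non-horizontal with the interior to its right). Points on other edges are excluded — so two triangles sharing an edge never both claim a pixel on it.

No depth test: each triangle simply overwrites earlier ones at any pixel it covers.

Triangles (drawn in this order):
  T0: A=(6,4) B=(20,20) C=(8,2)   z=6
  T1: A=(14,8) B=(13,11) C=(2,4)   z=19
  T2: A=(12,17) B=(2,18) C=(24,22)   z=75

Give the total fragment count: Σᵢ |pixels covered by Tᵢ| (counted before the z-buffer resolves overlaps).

T0:
  2·area = 60  (B↔C swapped to make it positive)
  edge (6, 4)→(8, 2): d=(2,-2) top-left  bias=+0
  edge (8, 2)→(20, 20): d=(12,18) right/bottom  bias=-1
  edge (20, 20)→(6, 4): d=(-14,-16) top-left  bias=+0
    (4,0)@(9, 1): e=[0,-30,90] → ·  [on edge]
    (3,1)@(7, 3): e=[0,30,30] → #  [on edge]
    (4,1)@(9, 3): e=[4,-6,62] → ·
    (2,2)@(5, 5): e=[0,90,-30] → ·  [on edge]
    (3,2)@(7, 5): e=[4,54,2] → #
    (4,2)@(9, 5): e=[8,18,34] → #
    (5,2)@(11, 5): e=[12,-18,66] → ·
    (1,3)@(3, 7): e=[0,150,-90] → ·  [on edge]
    (3,3)@(7, 7): e=[8,78,-26] → ·
    (4,3)@(9, 7): e=[12,42,6] → #
    (5,3)@(11, 7): e=[16,6,38] → #
    (6,3)@(13, 7): e=[20,-30,70] → ·
    (0,4)@(1, 9): e=[0,210,-150] → ·  [on edge]
  covered (8 px):
    · · · · · · · · · · · ·
    · · · # · · · · · · · ·
    · · · # # · · · · · · ·
    · · · · # # · · · · · ·
    · · · · · # · · · · · ·
    · · · · · · # · · · · ·
    · · · · · · · # · · · ·
    · · · · · · · · · · · ·
    · · · · · · · · · · · ·
    · · · · · · · · · · · ·
    · · · · · · · · · · · ·
T1:
  2·area = 40
  edge (14, 8)→(13, 11): d=(-1,3) right/bottom  bias=-1
  edge (13, 11)→(2, 4): d=(-11,-7) top-left  bias=+0
  edge (2, 4)→(14, 8): d=(12,4) right/bottom  bias=-1
    (2,2)@(5, 5): e=[30,10,0] → ·  [on edge]
    (7,2)@(15, 5): e=[0,80,-40] → ·  [on edge]
    (3,3)@(7, 7): e=[22,2,16] → #
    (4,3)@(9, 7): e=[16,16,8] → #
    (5,3)@(11, 7): e=[10,30,0] → ·  [on edge]
    (3,4)@(7, 9): e=[20,-20,40] → ·
    (4,4)@(9, 9): e=[14,-6,32] → ·
    (5,4)@(11, 9): e=[8,8,24] → #
    (6,4)@(13, 9): e=[2,22,16] → #
    (7,4)@(15, 9): e=[-4,36,8] → ·
    (8,4)@(17, 9): e=[-10,50,0] → ·  [on edge]
    (5,5)@(11, 11): e=[6,-14,48] → ·
    (6,5)@(13, 11): e=[0,0,40] → ·  [on edge]
    (11,5)@(23, 11): e=[-30,70,0] → ·  [on edge]
    (5,8)@(11, 17): e=[0,-80,120] → ·  [on edge]
  covered (4 px):
    · · · · · · · · · · · ·
    · · · · · · · · · · · ·
    · · · · · · · · · · · ·
    · · · # # · · · · · · ·
    · · · · · # # · · · · ·
    · · · · · · · · · · · ·
    · · · · · · · · · · · ·
    · · · · · · · · · · · ·
    · · · · · · · · · · · ·
    · · · · · · · · · · · ·
    · · · · · · · · · · · ·
T2:
  2·area = 62  (B↔C swapped to make it positive)
  edge (12, 17)→(24, 22): d=(12,5) right/bottom  bias=-1
  edge (24, 22)→(2, 18): d=(-22,-4) top-left  bias=+0
  edge (2, 18)→(12, 17): d=(10,-1) top-left  bias=+0
    (4,9)@(9, 19): e=[39,6,17] → #
    (5,9)@(11, 19): e=[29,14,19] → #
    (6,9)@(13, 19): e=[19,22,21] → #
    (7,9)@(15, 19): e=[9,30,23] → #
    (8,9)@(17, 19): e=[-1,38,25] → ·
    (4,10)@(9, 21): e=[63,-38,37] → ·
    (5,10)@(11, 21): e=[53,-30,39] → ·
    (6,10)@(13, 21): e=[43,-22,41] → ·
    (7,10)@(15, 21): e=[33,-14,43] → ·
    (9,10)@(19, 21): e=[13,2,47] → #
    (10,10)@(21, 21): e=[3,10,49] → #
    (11,10)@(23, 21): e=[-7,18,51] → ·
  covered (6 px):
    · · · · · · · · · · · ·
    · · · · · · · · · · · ·
    · · · · · · · · · · · ·
    · · · · · · · · · · · ·
    · · · · · · · · · · · ·
    · · · · · · · · · · · ·
    · · · · · · · · · · · ·
    · · · · · · · · · · · ·
    · · · · · · · · · · · ·
    · · · · # # # # · · · ·
    · · · · · · · · · # # ·

Result: 18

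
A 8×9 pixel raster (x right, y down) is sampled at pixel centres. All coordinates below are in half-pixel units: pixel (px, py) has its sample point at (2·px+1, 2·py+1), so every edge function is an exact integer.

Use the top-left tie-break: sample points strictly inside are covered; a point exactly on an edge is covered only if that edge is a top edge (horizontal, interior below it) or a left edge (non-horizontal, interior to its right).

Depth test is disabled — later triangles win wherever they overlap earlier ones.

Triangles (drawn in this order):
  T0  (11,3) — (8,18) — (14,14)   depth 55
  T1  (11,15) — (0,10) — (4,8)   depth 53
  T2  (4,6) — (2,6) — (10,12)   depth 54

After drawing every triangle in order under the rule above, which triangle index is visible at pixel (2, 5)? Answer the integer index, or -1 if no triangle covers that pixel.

T0:
  2·area = 78  (B↔C swapped to make it positive)
  edge (11, 3)→(14, 14): d=(3,11) right/bottom  bias=-1
  edge (14, 14)→(8, 18): d=(-6,4) right/bottom  bias=-1
  edge (8, 18)→(11, 3): d=(3,-15) top-left  bias=+0
    (5,1)@(11, 3): e=[0,78,0] → .  [on edge]
    (5,2)@(11, 5): e=[6,66,6] → X
    (6,2)@(13, 5): e=[-16,58,36] → .
    (5,3)@(11, 7): e=[12,54,12] → X
    (6,3)@(13, 7): e=[-10,46,42] → .
    (5,4)@(11, 9): e=[18,42,18] → X
    (6,4)@(13, 9): e=[-4,34,48] → .
    (5,5)@(11, 11): e=[24,30,24] → X
    (6,5)@(13, 11): e=[2,22,54] → X
    (7,5)@(15, 11): e=[-20,14,84] → .
    (4,6)@(9, 13): e=[52,26,0] → X  [on edge]
    (7,6)@(15, 13): e=[-14,2,90] → .
  covered (11 px):
    . . . . . . . .
    . . . . . . . .
    . . . . . X . .
    . . . . . X . .
    . . . . . X . .
    . . . . . X X .
    . . . . X X X .
    . . . . X X . .
    . . . . X . . .
T1:
  2·area = 42
  edge (11, 15)→(0, 10): d=(-11,-5) top-left  bias=+0
  edge (0, 10)→(4, 8): d=(4,-2) top-left  bias=+0
  edge (4, 8)→(11, 15): d=(7,7) right/bottom  bias=-1
    (0,2)@(1, 5): e=[60,-18,0] → .  [on edge]
    (1,3)@(3, 7): e=[48,-6,0] → .  [on edge]
    (1,4)@(3, 9): e=[26,2,14] → X
    (2,4)@(5, 9): e=[36,6,0] → .  [on edge]
    (1,5)@(3, 11): e=[4,10,28] → X
    (2,5)@(5, 11): e=[14,14,14] → X
    (3,5)@(7, 11): e=[24,18,0] → .  [on edge]
    (1,6)@(3, 13): e=[-18,18,42] → .
    (2,6)@(5, 13): e=[-8,22,28] → .
    (3,6)@(7, 13): e=[2,26,14] → X
    (4,6)@(9, 13): e=[12,30,0] → .  [on edge]
    (3,7)@(7, 15): e=[-20,34,28] → .
    (5,7)@(11, 15): e=[0,42,0] → .  [on edge]
    (6,8)@(13, 17): e=[-12,54,0] → .  [on edge]
  covered (4 px):
    . . . . . . . .
    . . . . . . . .
    . . . . . . . .
    . . . . . . . .
    . X . . . . . .
    . X X . . . . .
    . . . X . . . .
    . . . . . . . .
    . . . . . . . .
T2:
  2·area = 12  (B↔C swapped to make it positive)
  edge (4, 6)→(10, 12): d=(6,6) right/bottom  bias=-1
  edge (10, 12)→(2, 6): d=(-8,-6) top-left  bias=+0
  edge (2, 6)→(4, 6): d=(2,0) top-left  bias=+0
    (0,1)@(1, 3): e=[0,18,-6] → .  [on edge]
    (1,2)@(3, 5): e=[0,14,-2] → .  [on edge]
    (2,3)@(5, 7): e=[0,10,2] → .  [on edge]
    (3,4)@(7, 9): e=[0,6,6] → .  [on edge]
    (4,5)@(9, 11): e=[0,2,10] → .  [on edge]
    (5,6)@(11, 13): e=[0,-2,14] → .  [on edge]
    (6,7)@(13, 15): e=[0,-6,18] → .  [on edge]
    (7,8)@(15, 17): e=[0,-10,22] → .  [on edge]
  covered (0 px):
    . . . . . . . .
    . . . . . . . .
    . . . . . . . .
    . . . . . . . .
    . . . . . . . .
    . . . . . . . .
    . . . . . . . .
    . . . . . . . .
    . . . . . . . .

Z-buffer (winner per pixel, '.' = empty):
  . . . . . . . .
  . . . . . . . .
  . . . . . 0 . .
  . . . . . 0 . .
  . 1 . . . 0 . .
  . 1 1 . . 0 0 .
  . . . 1 0 0 0 .
  . . . . 0 0 . .
  . . . . 0 . . .

Answer: 1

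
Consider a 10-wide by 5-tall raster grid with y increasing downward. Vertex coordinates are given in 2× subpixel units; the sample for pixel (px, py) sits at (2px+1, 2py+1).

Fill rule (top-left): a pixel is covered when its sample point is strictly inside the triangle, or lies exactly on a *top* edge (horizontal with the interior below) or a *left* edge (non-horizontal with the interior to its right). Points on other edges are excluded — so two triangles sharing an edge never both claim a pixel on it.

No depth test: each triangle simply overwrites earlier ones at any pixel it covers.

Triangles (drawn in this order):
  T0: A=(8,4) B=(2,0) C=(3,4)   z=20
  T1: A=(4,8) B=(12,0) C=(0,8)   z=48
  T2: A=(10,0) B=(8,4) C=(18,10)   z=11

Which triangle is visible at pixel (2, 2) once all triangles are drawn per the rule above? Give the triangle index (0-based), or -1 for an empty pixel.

T0:
  2·area = 20  (B↔C swapped to make it positive)
  edge (8, 4)→(3, 4): d=(-5,0) right/bottom  bias=-1
  edge (3, 4)→(2, 0): d=(-1,-4) top-left  bias=+0
  edge (2, 0)→(8, 4): d=(6,4) right/bottom  bias=-1
    (1,0)@(3, 1): e=[15,3,2] → X
    (2,0)@(5, 1): e=[15,11,-6] → .
    (1,1)@(3, 3): e=[5,1,14] → X
    (2,1)@(5, 3): e=[5,9,6] → X
    (3,1)@(7, 3): e=[5,17,-2] → .
    (1,2)@(3, 5): e=[-5,-1,26] → .
    (2,2)@(5, 5): e=[-5,7,18] → .
  covered (3 px):
    . X . . . . . . . .
    . X X . . . . . . .
    . . . . . . . . . .
    . . . . . . . . . .
    . . . . . . . . . .
T1:
  2·area = 32  (B↔C swapped to make it positive)
  edge (4, 8)→(0, 8): d=(-4,0) right/bottom  bias=-1
  edge (0, 8)→(12, 0): d=(12,-8) top-left  bias=+0
  edge (12, 0)→(4, 8): d=(-8,8) right/bottom  bias=-1
    (5,0)@(11, 1): e=[28,4,0] → .  [on edge]
    (4,1)@(9, 3): e=[20,12,0] → .  [on edge]
    (2,2)@(5, 5): e=[12,4,16] → X
    (3,2)@(7, 5): e=[12,20,0] → .  [on edge]
    (1,3)@(3, 7): e=[4,12,16] → X
    (2,3)@(5, 7): e=[4,28,0] → .  [on edge]
    (1,4)@(3, 9): e=[-4,36,0] → .  [on edge]
  covered (2 px):
    . . . . . . . . . .
    . . . . . . . . . .
    . . X . . . . . . .
    . X . . . . . . . .
    . . . . . . . . . .
T2:
  2·area = 52  (B↔C swapped to make it positive)
  edge (10, 0)→(18, 10): d=(8,10) right/bottom  bias=-1
  edge (18, 10)→(8, 4): d=(-10,-6) top-left  bias=+0
  edge (8, 4)→(10, 0): d=(2,-4) top-left  bias=+0
    (1,0)@(3, 1): e=[78,0,-26] → .  [on edge]
    (4,1)@(9, 3): e=[34,16,2] → X
    (5,1)@(11, 3): e=[14,28,10] → X
    (6,1)@(13, 3): e=[-6,40,18] → .
    (4,2)@(9, 5): e=[50,-4,6] → .
    (5,2)@(11, 5): e=[30,8,14] → X
    (6,2)@(13, 5): e=[10,20,22] → X
    (7,2)@(15, 5): e=[-10,32,30] → .
    (5,3)@(11, 7): e=[46,-12,18] → .
    (6,3)@(13, 7): e=[26,0,26] → X  [on edge]
    (7,3)@(15, 7): e=[6,12,34] → X
    (8,3)@(17, 7): e=[-14,24,42] → .
  covered (7 px):
    . . . . . . . . . .
    . . . . X X . . . .
    . . . . . X X . . .
    . . . . . . X X . .
    . . . . . . . . X .

Z-buffer (winner per pixel, '.' = empty):
  . 0 . . . . . . . .
  . 0 0 . 2 2 . . . .
  . . 1 . . 2 2 . . .
  . 1 . . . . 2 2 . .
  . . . . . . . . 2 .

Final: 1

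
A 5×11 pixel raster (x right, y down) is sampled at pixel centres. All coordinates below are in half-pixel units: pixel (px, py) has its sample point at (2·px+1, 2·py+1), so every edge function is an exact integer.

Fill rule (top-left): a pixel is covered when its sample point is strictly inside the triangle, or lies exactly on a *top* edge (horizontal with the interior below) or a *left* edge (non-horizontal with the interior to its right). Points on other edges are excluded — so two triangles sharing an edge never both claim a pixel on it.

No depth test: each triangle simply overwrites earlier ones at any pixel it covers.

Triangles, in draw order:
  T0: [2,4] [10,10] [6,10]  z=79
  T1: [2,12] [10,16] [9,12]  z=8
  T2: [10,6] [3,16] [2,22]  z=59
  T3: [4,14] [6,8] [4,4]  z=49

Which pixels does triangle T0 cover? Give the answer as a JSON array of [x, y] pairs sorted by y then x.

T0:
  2·area = 24
  edge (2, 4)→(10, 10): d=(8,6) right/bottom  bias=-1
  edge (10, 10)→(6, 10): d=(-4,0) right/bottom  bias=-1
  edge (6, 10)→(2, 4): d=(-4,-6) top-left  bias=+0
    (1,2)@(3, 5): e=[2,20,2] → █
    (2,2)@(5, 5): e=[-10,20,14] → ·
    (1,3)@(3, 7): e=[18,12,-6] → ·
    (2,3)@(5, 7): e=[6,12,6] → █
    (3,3)@(7, 7): e=[-6,12,18] → ·
    (2,4)@(5, 9): e=[22,4,-2] → ·
    (3,4)@(7, 9): e=[10,4,10] → █
    (4,4)@(9, 9): e=[-2,4,22] → ·
    (3,5)@(7, 11): e=[26,-4,2] → ·
  covered (3 px):
    · · · · ·
    · · · · ·
    · █ · · ·
    · · █ · ·
    · · · █ ·
    · · · · ·
    · · · · ·
    · · · · ·
    · · · · ·
    · · · · ·
    · · · · ·
T1:
  2·area = 28  (B↔C swapped to make it positive)
  edge (2, 12)→(9, 12): d=(7,0) top-left  bias=+0
  edge (9, 12)→(10, 16): d=(1,4) right/bottom  bias=-1
  edge (10, 16)→(2, 12): d=(-8,-4) top-left  bias=+0
    (2,6)@(5, 13): e=[7,17,4] → █
    (3,6)@(7, 13): e=[7,9,12] → █
    (4,6)@(9, 13): e=[7,1,20] → █
    (2,7)@(5, 15): e=[21,19,-12] → ·
    (3,7)@(7, 15): e=[21,11,-4] → ·
    (4,7)@(9, 15): e=[21,3,4] → █
    (4,8)@(9, 17): e=[35,5,-12] → ·
  covered (4 px):
    · · · · ·
    · · · · ·
    · · · · ·
    · · · · ·
    · · · · ·
    · · · · ·
    · · █ █ █
    · · · · █
    · · · · ·
    · · · · ·
    · · · · ·
T2:
  2·area = 32  (B↔C swapped to make it positive)
  edge (10, 6)→(2, 22): d=(-8,16) right/bottom  bias=-1
  edge (2, 22)→(3, 16): d=(1,-6) top-left  bias=+0
  edge (3, 16)→(10, 6): d=(7,-10) top-left  bias=+0
    (3,5)@(7, 11): e=[8,19,5] → █
    (4,5)@(9, 11): e=[-24,31,25] → ·
    (3,6)@(7, 13): e=[-8,21,19] → ·
    (2,7)@(5, 15): e=[8,11,13] → █
    (3,7)@(7, 15): e=[-24,23,33] → ·
    (1,8)@(3, 17): e=[24,1,7] → █
    (2,8)@(5, 17): e=[-8,13,27] → ·
    (1,9)@(3, 19): e=[8,3,21] → █
    (2,9)@(5, 19): e=[-24,15,41] → ·
    (1,10)@(3, 21): e=[-8,5,35] → ·
  covered (4 px):
    · · · · ·
    · · · · ·
    · · · · ·
    · · · · ·
    · · · · ·
    · · · █ ·
    · · · · ·
    · · █ · ·
    · █ · · ·
    · █ · · ·
    · · · · ·
T3:
  2·area = 20  (B↔C swapped to make it positive)
  edge (4, 14)→(4, 4): d=(0,-10) top-left  bias=+0
  edge (4, 4)→(6, 8): d=(2,4) right/bottom  bias=-1
  edge (6, 8)→(4, 14): d=(-2,6) right/bottom  bias=-1
    (3,2)@(7, 5): e=[30,-10,0] → ·  [on edge]
    (2,3)@(5, 7): e=[10,2,8] → █
    (3,3)@(7, 7): e=[30,-6,-4] → ·
    (2,4)@(5, 9): e=[10,6,4] → █
    (3,4)@(7, 9): e=[30,-2,-8] → ·
    (2,5)@(5, 11): e=[10,10,0] → ·  [on edge]
    (1,8)@(3, 17): e=[-10,30,0] → ·  [on edge]
  covered (2 px):
    · · · · ·
    · · · · ·
    · · · · ·
    · · █ · ·
    · · █ · ·
    · · · · ·
    · · · · ·
    · · · · ·
    · · · · ·
    · · · · ·
    · · · · ·

Result: [[1,2],[2,3],[3,4]]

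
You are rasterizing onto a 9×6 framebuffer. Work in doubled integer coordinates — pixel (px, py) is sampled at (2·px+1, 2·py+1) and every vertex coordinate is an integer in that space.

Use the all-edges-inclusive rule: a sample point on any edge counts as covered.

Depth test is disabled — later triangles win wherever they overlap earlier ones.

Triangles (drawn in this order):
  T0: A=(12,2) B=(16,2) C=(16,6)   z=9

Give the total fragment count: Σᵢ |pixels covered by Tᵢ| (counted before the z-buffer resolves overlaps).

T0:
  2·area = 16
  edge (12, 2)→(16, 2): d=(4,0) inclusive
  edge (16, 2)→(16, 6): d=(0,4) inclusive
  edge (16, 6)→(12, 2): d=(-4,-4) inclusive
    (5,0)@(11, 1): e=[-4,20,0] → ·  [on edge]
    (6,1)@(13, 3): e=[4,12,0] → #  [on edge]
    (7,1)@(15, 3): e=[4,4,8] → #
    (8,1)@(17, 3): e=[4,-4,16] → ·
    (6,2)@(13, 5): e=[12,12,-8] → ·
    (7,2)@(15, 5): e=[12,4,0] → #  [on edge]
    (8,2)@(17, 5): e=[12,-4,8] → ·
    (7,3)@(15, 7): e=[20,4,-8] → ·
    (8,3)@(17, 7): e=[20,-4,0] → ·  [on edge]
  covered (3 px):
    · · · · · · · · ·
    · · · · · · # # ·
    · · · · · · · # ·
    · · · · · · · · ·
    · · · · · · · · ·
    · · · · · · · · ·

Final: 3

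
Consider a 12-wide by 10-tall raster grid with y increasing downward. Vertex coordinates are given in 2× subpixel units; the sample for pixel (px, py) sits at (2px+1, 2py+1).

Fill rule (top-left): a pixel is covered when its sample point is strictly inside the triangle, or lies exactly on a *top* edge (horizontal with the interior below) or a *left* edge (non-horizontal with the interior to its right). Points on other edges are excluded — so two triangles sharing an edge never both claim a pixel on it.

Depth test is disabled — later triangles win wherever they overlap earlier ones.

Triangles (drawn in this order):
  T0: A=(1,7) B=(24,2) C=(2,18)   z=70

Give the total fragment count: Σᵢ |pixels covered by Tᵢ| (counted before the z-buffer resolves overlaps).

T0:
  2·area = 258
  edge (1, 7)→(24, 2): d=(23,-5) top-left  bias=+0
  edge (24, 2)→(2, 18): d=(-22,16) right/bottom  bias=-1
  edge (2, 18)→(1, 7): d=(-1,-11) top-left  bias=+0
    (10,1)@(21, 3): e=[8,26,224] → X
    (11,1)@(23, 3): e=[18,-6,246] → .
    (5,2)@(11, 5): e=[4,142,112] → X
    (6,2)@(13, 5): e=[14,110,134] → X
    (7,2)@(15, 5): e=[24,78,156] → X
    (8,2)@(17, 5): e=[34,46,178] → X
    (9,2)@(19, 5): e=[44,14,200] → X
    (10,2)@(21, 5): e=[54,-18,222] → .
    (0,3)@(1, 7): e=[0,258,0] → X  [on edge]
    (1,3)@(3, 7): e=[10,226,22] → X
    (2,3)@(5, 7): e=[20,194,44] → X
    (3,3)@(7, 7): e=[30,162,66] → X
  covered (32 px):
    . . . . . . . . . . . .
    . . . . . . . . . . X .
    . . . . . X X X X X . .
    X X X X X X X X X . . .
    . X X X X X X . . . . .
    . X X X X X . . . . . .
    . X X X . . . . . . . .
    . X X . . . . . . . . .
    . X . . . . . . . . . .
    . . . . . . . . . . . .

Answer: 32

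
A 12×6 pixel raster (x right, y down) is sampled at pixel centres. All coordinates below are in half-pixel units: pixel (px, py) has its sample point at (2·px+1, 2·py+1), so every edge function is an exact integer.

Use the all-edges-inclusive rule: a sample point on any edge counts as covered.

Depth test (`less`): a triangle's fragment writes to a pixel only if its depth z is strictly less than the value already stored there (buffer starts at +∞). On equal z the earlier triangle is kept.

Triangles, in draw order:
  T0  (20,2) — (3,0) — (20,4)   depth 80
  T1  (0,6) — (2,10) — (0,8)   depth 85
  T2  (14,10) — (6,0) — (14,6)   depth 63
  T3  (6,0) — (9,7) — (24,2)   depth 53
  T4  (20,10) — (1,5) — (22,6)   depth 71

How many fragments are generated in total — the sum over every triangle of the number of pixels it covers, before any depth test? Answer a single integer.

T0:
  2·area = 34  (B↔C swapped to make it positive)
  edge (20, 2)→(20, 4): d=(0,2) inclusive
  edge (20, 4)→(3, 0): d=(-17,-4) inclusive
  edge (3, 0)→(20, 2): d=(17,2) inclusive
    (4,0)@(9, 1): e=[22,7,5] → X
    (5,0)@(11, 1): e=[18,15,1] → X
    (6,0)@(13, 1): e=[14,23,-3] → .
    (4,1)@(9, 3): e=[22,-27,39] → .
    (5,1)@(11, 3): e=[18,-19,35] → .
    (8,1)@(17, 3): e=[6,5,23] → X
    (9,1)@(19, 3): e=[2,13,19] → X
    (10,1)@(21, 3): e=[-2,21,15] → .
    (8,2)@(17, 5): e=[6,-29,57] → .
    (9,2)@(19, 5): e=[2,-21,53] → .
  covered (4 px):
    . . . . X X . . . . . .
    . . . . . . . . X X . .
    . . . . . . . . . . . .
    . . . . . . . . . . . .
    . . . . . . . . . . . .
    . . . . . . . . . . . .
T1:
  2·area = 4
  edge (0, 6)→(2, 10): d=(2,4) inclusive
  edge (2, 10)→(0, 8): d=(-2,-2) inclusive
  edge (0, 8)→(0, 6): d=(0,-2) inclusive
    (0,4)@(1, 9): e=[2,0,2] → X  [on edge]
    (1,4)@(3, 9): e=[-6,4,6] → .
    (0,5)@(1, 11): e=[6,-4,2] → .
    (1,5)@(3, 11): e=[-2,0,6] → .  [on edge]
  covered (1 px):
    . . . . . . . . . . . .
    . . . . . . . . . . . .
    . . . . . . . . . . . .
    . . . . . . . . . . . .
    X . . . . . . . . . . .
    . . . . . . . . . . . .
T2:
  2·area = 32
  edge (14, 10)→(6, 0): d=(-8,-10) inclusive
  edge (6, 0)→(14, 6): d=(8,6) inclusive
  edge (14, 6)→(14, 10): d=(0,4) inclusive
    (3,0)@(7, 1): e=[2,2,28] → X
    (4,0)@(9, 1): e=[22,-10,20] → .
    (3,1)@(7, 3): e=[-14,18,28] → .
    (4,1)@(9, 3): e=[6,6,20] → X
    (5,1)@(11, 3): e=[26,-6,12] → .
    (4,2)@(9, 5): e=[-10,22,20] → .
    (5,2)@(11, 5): e=[10,10,12] → X
    (6,2)@(13, 5): e=[30,-2,4] → .
    (5,3)@(11, 7): e=[-6,26,12] → .
    (6,3)@(13, 7): e=[14,14,4] → X
    (7,3)@(15, 7): e=[34,2,-4] → .
    (6,4)@(13, 9): e=[-2,30,4] → .
  covered (4 px):
    . . . X . . . . . . . .
    . . . . X . . . . . . .
    . . . . . X . . . . . .
    . . . . . . X . . . . .
    . . . . . . . . . . . .
    . . . . . . . . . . . .
T3:
  2·area = 120  (B↔C swapped to make it positive)
  edge (6, 0)→(24, 2): d=(18,2) inclusive
  edge (24, 2)→(9, 7): d=(-15,5) inclusive
  edge (9, 7)→(6, 0): d=(-3,-7) inclusive
    (3,0)@(7, 1): e=[16,100,4] → X
    (4,0)@(9, 1): e=[12,90,18] → X
    (5,0)@(11, 1): e=[8,80,32] → X
    (6,0)@(13, 1): e=[4,70,46] → X
    (7,0)@(15, 1): e=[0,60,60] → X  [on edge]
    (8,0)@(17, 1): e=[-4,50,74] → .
    (3,1)@(7, 3): e=[52,70,-2] → .
    (4,1)@(9, 3): e=[48,60,12] → X
    (8,1)@(17, 3): e=[32,20,68] → X
    (9,1)@(19, 3): e=[28,10,82] → X
    (10,1)@(21, 3): e=[24,0,96] → X  [on edge]
    (11,1)@(23, 3): e=[20,-10,110] → .
    (7,2)@(15, 5): e=[72,0,48] → X  [on edge]
    (4,3)@(9, 7): e=[120,0,0] → X  [on edge]
    (1,4)@(3, 9): e=[168,0,-48] → .  [on edge]
  covered (17 px):
    . . . X X X X X . . . .
    . . . . X X X X X X X .
    . . . . X X X X . . . .
    . . . . X . . . . . . .
    . . . . . . . . . . . .
    . . . . . . . . . . . .
T4:
  2·area = 86
  edge (20, 10)→(1, 5): d=(-19,-5) inclusive
  edge (1, 5)→(22, 6): d=(21,1) inclusive
  edge (22, 6)→(20, 10): d=(-2,4) inclusive
    (0,2)@(1, 5): e=[0,0,86] → X  [on edge]
    (1,2)@(3, 5): e=[10,-2,78] → .
    (0,3)@(1, 7): e=[-38,42,82] → .
    (4,3)@(9, 7): e=[2,34,50] → X
    (5,3)@(11, 7): e=[12,32,42] → X
    (6,3)@(13, 7): e=[22,30,34] → X
    (7,3)@(15, 7): e=[32,28,26] → X
    (8,3)@(17, 7): e=[42,26,18] → X
    (9,3)@(19, 7): e=[52,24,10] → X
    (10,3)@(21, 7): e=[62,22,2] → X
    (11,3)@(23, 7): e=[72,20,-6] → .
    (4,4)@(9, 9): e=[-36,76,46] → .
  covered (10 px):
    . . . . . . . . . . . .
    . . . . . . . . . . . .
    X . . . . . . . . . . .
    . . . . X X X X X X X .
    . . . . . . . . X X . .
    . . . . . . . . . . . .

Answer: 36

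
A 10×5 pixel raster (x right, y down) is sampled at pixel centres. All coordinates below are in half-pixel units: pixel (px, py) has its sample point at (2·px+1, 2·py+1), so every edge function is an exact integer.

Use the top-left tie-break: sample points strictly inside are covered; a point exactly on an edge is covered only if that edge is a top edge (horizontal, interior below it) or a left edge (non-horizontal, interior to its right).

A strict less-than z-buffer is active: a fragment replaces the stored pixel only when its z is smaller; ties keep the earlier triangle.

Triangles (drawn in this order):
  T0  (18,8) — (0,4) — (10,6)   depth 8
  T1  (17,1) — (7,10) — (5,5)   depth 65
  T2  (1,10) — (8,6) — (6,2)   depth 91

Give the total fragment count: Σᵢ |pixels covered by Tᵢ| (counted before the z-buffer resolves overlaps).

T0:
  2·area = 4
  edge (18, 8)→(0, 4): d=(-18,-4) top-left  bias=+0
  edge (0, 4)→(10, 6): d=(10,2) right/bottom  bias=-1
  edge (10, 6)→(18, 8): d=(8,2) right/bottom  bias=-1
    (2,2)@(5, 5): e=[2,0,2] → ·  [on edge]
    (7,3)@(15, 7): e=[6,0,-2] → ·  [on edge]
  covered (0 px):
    · · · · · · · · · ·
    · · · · · · · · · ·
    · · · · · · · · · ·
    · · · · · · · · · ·
    · · · · · · · · · ·
T1:
  2·area = 68
  edge (17, 1)→(7, 10): d=(-10,9) right/bottom  bias=-1
  edge (7, 10)→(5, 5): d=(-2,-5) top-left  bias=+0
  edge (5, 5)→(17, 1): d=(12,-4) top-left  bias=+0
    (8,0)@(17, 1): e=[0,68,0] → ·  [on edge]
    (5,1)@(11, 3): e=[34,34,0] → █  [on edge]
    (6,1)@(13, 3): e=[16,44,8] → █
    (7,1)@(15, 3): e=[-2,54,16] → ·
    (2,2)@(5, 5): e=[68,0,0] → █  [on edge]
    (3,2)@(7, 5): e=[50,10,8] → █
    (4,2)@(9, 5): e=[32,20,16] → █
    (6,2)@(13, 5): e=[-4,40,32] → ·
    (2,3)@(5, 7): e=[48,-4,24] → ·
    (3,3)@(7, 7): e=[30,6,32] → █
    (5,3)@(11, 7): e=[-6,26,48] → ·
    (3,4)@(7, 9): e=[10,2,56] → █
  covered (9 px):
    · · · · · · · · · ·
    · · · · · █ █ · · ·
    · · █ █ █ █ · · · ·
    · · · █ █ · · · · ·
    · · · █ · · · · · ·
T2:
  2·area = 36  (B↔C swapped to make it positive)
  edge (1, 10)→(6, 2): d=(5,-8) top-left  bias=+0
  edge (6, 2)→(8, 6): d=(2,4) right/bottom  bias=-1
  edge (8, 6)→(1, 10): d=(-7,4) right/bottom  bias=-1
    (2,2)@(5, 5): e=[7,10,19] → █
    (3,2)@(7, 5): e=[23,2,11] → █
    (4,2)@(9, 5): e=[39,-6,3] → ·
    (1,3)@(3, 7): e=[1,22,13] → █
    (3,3)@(7, 7): e=[33,6,-3] → ·
    (1,4)@(3, 9): e=[11,26,-1] → ·
    (2,4)@(5, 9): e=[27,18,-9] → ·
  covered (4 px):
    · · · · · · · · · ·
    · · · · · · · · · ·
    · · █ █ · · · · · ·
    · █ █ · · · · · · ·
    · · · · · · · · · ·

Answer: 13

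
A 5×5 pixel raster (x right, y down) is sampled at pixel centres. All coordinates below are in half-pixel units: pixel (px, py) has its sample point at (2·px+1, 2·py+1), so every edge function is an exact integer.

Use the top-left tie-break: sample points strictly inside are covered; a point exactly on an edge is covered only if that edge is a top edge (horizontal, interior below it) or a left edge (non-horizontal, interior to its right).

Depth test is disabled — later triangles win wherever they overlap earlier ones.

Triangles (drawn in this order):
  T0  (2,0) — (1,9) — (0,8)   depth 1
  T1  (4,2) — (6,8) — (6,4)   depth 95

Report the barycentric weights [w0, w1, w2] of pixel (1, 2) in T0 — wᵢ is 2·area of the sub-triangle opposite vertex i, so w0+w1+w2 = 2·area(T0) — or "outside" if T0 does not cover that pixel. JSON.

T0:
  2·area = 10
  edge (2, 0)→(1, 9): d=(-1,9) right/bottom  bias=-1
  edge (1, 9)→(0, 8): d=(-1,-1) top-left  bias=+0
  edge (0, 8)→(2, 0): d=(2,-8) top-left  bias=+0
    (0,2)@(1, 5): e=[4,4,2] → █
    (1,2)@(3, 5): e=[-14,6,18] → ·
    (0,3)@(1, 7): e=[2,2,6] → █
    (1,3)@(3, 7): e=[-16,4,22] → ·
    (0,4)@(1, 9): e=[0,0,10] → ·  [on edge]
  covered (2 px):
    · · · · ·
    · · · · ·
    █ · · · ·
    █ · · · ·
    · · · · ·
T1:
  2·area = 8  (B↔C swapped to make it positive)
  edge (4, 2)→(6, 4): d=(2,2) right/bottom  bias=-1
  edge (6, 4)→(6, 8): d=(0,4) right/bottom  bias=-1
  edge (6, 8)→(4, 2): d=(-2,-6) top-left  bias=+0
    (1,0)@(3, 1): e=[0,12,-4] → ·  [on edge]
    (2,1)@(5, 3): e=[0,4,4] → ·  [on edge]
    (2,2)@(5, 5): e=[4,4,0] → █  [on edge]
    (3,2)@(7, 5): e=[0,-4,12] → ·  [on edge]
    (2,3)@(5, 7): e=[8,4,-4] → ·
    (4,3)@(9, 7): e=[0,-12,20] → ·  [on edge]
  covered (1 px):
    · · · · ·
    · · · · ·
    · · █ · ·
    · · · · ·
    · · · · ·

Answer: "outside"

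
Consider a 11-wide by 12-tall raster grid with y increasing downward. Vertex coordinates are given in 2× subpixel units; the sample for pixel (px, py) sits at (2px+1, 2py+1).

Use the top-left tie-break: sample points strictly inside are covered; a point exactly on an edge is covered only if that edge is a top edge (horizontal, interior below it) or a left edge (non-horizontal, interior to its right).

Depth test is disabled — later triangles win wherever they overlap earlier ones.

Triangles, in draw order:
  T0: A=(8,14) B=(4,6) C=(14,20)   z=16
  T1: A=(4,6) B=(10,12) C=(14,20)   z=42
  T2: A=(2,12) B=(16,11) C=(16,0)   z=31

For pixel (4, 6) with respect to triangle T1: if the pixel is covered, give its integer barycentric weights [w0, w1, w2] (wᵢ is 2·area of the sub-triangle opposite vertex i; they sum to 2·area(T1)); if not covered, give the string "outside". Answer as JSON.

T0:
  2·area = 24
  edge (8, 14)→(4, 6): d=(-4,-8) top-left  bias=+0
  edge (4, 6)→(14, 20): d=(10,14) right/bottom  bias=-1
  edge (14, 20)→(8, 14): d=(-6,-6) top-left  bias=+0
    (0,3)@(1, 7): e=[-28,52,0] → .  [on edge]
    (1,4)@(3, 9): e=[-20,44,0] → .  [on edge]
    (2,5)@(5, 11): e=[-12,36,0] → .  [on edge]
    (3,5)@(7, 11): e=[4,8,12] → X
    (4,5)@(9, 11): e=[20,-20,24] → .
    (3,6)@(7, 13): e=[-4,28,0] → .  [on edge]
    (4,6)@(9, 13): e=[12,0,12] → .  [on edge]
    (4,7)@(9, 15): e=[4,20,0] → X  [on edge]
    (5,7)@(11, 15): e=[20,-8,12] → .
    (4,8)@(9, 17): e=[-4,40,-12] → .
    (5,8)@(11, 17): e=[12,12,0] → X  [on edge]
    (6,8)@(13, 17): e=[28,-16,12] → .
    (6,9)@(13, 19): e=[20,4,0] → X  [on edge]
    (7,10)@(15, 21): e=[28,-4,0] → .  [on edge]
    (8,11)@(17, 23): e=[36,-12,0] → .  [on edge]
  covered (4 px):
    . . . . . . . . . . .
    . . . . . . . . . . .
    . . . . . . . . . . .
    . . . . . . . . . . .
    . . . . . . . . . . .
    . . . X . . . . . . .
    . . . . . . . . . . .
    . . . . X . . . . . .
    . . . . . X . . . . .
    . . . . . . X . . . .
    . . . . . . . . . . .
    . . . . . . . . . . .
T1:
  2·area = 24
  edge (4, 6)→(10, 12): d=(6,6) right/bottom  bias=-1
  edge (10, 12)→(14, 20): d=(4,8) right/bottom  bias=-1
  edge (14, 20)→(4, 6): d=(-10,-14) top-left  bias=+0
    (0,1)@(1, 3): e=[0,36,-12] → .  [on edge]
    (1,2)@(3, 5): e=[0,28,-4] → .  [on edge]
    (2,3)@(5, 7): e=[0,20,4] → .  [on edge]
    (3,4)@(7, 9): e=[0,12,12] → .  [on edge]
    (4,5)@(9, 11): e=[0,4,20] → .  [on edge]
    (4,6)@(9, 13): e=[12,12,0] → X  [on edge]
    (5,6)@(11, 13): e=[0,-4,28] → .  [on edge]
    (4,7)@(9, 15): e=[24,20,-20] → .
    (5,7)@(11, 15): e=[12,4,8] → X
    (6,7)@(13, 15): e=[0,-12,36] → .  [on edge]
    (5,8)@(11, 17): e=[24,12,-12] → .
    (7,8)@(15, 17): e=[0,-20,44] → .  [on edge]
    (8,9)@(17, 19): e=[0,-28,52] → .  [on edge]
    (9,10)@(19, 21): e=[0,-36,60] → .  [on edge]
    (10,11)@(21, 23): e=[0,-44,68] → .  [on edge]
  covered (2 px):
    . . . . . . . . . . .
    . . . . . . . . . . .
    . . . . . . . . . . .
    . . . . . . . . . . .
    . . . . . . . . . . .
    . . . . . . . . . . .
    . . . . X . . . . . .
    . . . . . X . . . . .
    . . . . . . . . . . .
    . . . . . . . . . . .
    . . . . . . . . . . .
    . . . . . . . . . . .
T2:
  2·area = 154  (B↔C swapped to make it positive)
  edge (2, 12)→(16, 0): d=(14,-12) top-left  bias=+0
  edge (16, 0)→(16, 11): d=(0,11) right/bottom  bias=-1
  edge (16, 11)→(2, 12): d=(-14,1) right/bottom  bias=-1
    (7,0)@(15, 1): e=[2,11,141] → X
    (8,0)@(17, 1): e=[26,-11,139] → .
    (6,1)@(13, 3): e=[6,33,115] → X
    (8,1)@(17, 3): e=[54,-11,111] → .
    (5,2)@(11, 5): e=[10,55,89] → X
    (8,2)@(17, 5): e=[82,-11,83] → .
    (4,3)@(9, 7): e=[14,77,63] → X
    (8,3)@(17, 7): e=[110,-11,55] → .
    (3,4)@(7, 9): e=[18,99,37] → X
    (8,4)@(17, 9): e=[138,-11,27] → .
    (2,5)@(5, 11): e=[22,121,11] → X
    (8,5)@(17, 11): e=[166,-11,-1] → .
  covered (21 px):
    . . . . . . . X . . .
    . . . . . . X X . . .
    . . . . . X X X . . .
    . . . . X X X X . . .
    . . . X X X X X . . .
    . . X X X X X X . . .
    . . . . . . . . . . .
    . . . . . . . . . . .
    . . . . . . . . . . .
    . . . . . . . . . . .
    . . . . . . . . . . .
    . . . . . . . . . . .

Final: [12,0,12]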